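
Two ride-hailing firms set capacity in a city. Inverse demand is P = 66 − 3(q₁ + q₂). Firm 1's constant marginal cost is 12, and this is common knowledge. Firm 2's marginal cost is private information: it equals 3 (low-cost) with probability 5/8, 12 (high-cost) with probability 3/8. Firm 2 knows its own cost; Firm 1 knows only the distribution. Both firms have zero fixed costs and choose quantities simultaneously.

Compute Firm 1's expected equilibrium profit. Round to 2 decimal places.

86.67

Firm 2 with cost c maximizes (66 − 3(q₁+q₂) − c)·q₂, giving q₂(c) = (66 − c − 3q₁)/6.
E[c₂] = 5/8·3 + 3/8·12 = 6.375
Firm 1's FOC against E[q₂] yields q₁ = (66 − 2·12 + E[c₂])/9 = (66 − 24 + 6.375)/9 = 5.375.
E[P] = 66 − 3·(q₁ + E[q₂]) = 28.125; Firm 1's expected profit = (E[P] − 12)·q₁ = (28.125 − 12)·5.375 = 86.6719.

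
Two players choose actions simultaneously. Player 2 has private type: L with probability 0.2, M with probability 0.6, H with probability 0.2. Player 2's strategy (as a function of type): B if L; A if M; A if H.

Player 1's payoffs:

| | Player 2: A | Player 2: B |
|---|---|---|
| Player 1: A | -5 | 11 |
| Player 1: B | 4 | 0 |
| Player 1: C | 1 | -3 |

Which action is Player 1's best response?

Compute Player 1's expected payoff for each action, taking the expectation over Player 2's type.
E[A] = 0.2·(11) + 0.6·(-5) + 0.2·(-5) = -1.8
E[B] = 0.2·(0) + 0.6·(4) + 0.2·(4) = 3.2
E[C] = 0.2·(-3) + 0.6·(1) + 0.2·(1) = 0.2
Best response: B (3.2 is the largest).

B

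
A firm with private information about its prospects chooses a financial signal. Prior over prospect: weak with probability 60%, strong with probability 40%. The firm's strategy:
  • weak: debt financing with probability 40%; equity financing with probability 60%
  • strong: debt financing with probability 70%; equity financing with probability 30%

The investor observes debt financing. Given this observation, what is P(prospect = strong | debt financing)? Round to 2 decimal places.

0.54

P(debt financing) = 0.6·0.4 + 0.4·0.7 = 0.52
P(strong | debt financing) = (0.4·0.7) / 0.52 = 0.28 / 0.52 = 0.538462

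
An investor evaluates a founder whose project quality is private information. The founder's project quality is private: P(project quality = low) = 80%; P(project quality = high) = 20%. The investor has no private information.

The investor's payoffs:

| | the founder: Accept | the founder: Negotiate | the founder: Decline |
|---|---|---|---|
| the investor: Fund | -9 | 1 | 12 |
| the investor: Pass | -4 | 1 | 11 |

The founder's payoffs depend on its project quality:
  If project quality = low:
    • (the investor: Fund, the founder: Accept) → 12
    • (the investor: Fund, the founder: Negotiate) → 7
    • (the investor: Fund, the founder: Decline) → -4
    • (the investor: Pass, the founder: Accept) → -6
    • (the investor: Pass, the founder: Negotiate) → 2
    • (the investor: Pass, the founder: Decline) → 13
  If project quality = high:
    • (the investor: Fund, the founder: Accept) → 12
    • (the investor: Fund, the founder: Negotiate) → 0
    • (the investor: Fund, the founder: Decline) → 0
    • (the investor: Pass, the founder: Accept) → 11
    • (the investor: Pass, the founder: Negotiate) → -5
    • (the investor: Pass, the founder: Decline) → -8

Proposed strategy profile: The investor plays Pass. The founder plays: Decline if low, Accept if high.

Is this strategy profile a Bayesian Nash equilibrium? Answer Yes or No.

Yes

The investor plays Pass: E[Pass] = 0.8·(11) + 0.2·(-4) = 8; E[Fund] = 7.8. Best-responding. ✓
The founder (project quality low), facing Pass: Accept gives -6, Negotiate gives 2, Decline gives 13. Proposed Decline is best. ✓
The founder (project quality high), facing Pass: Accept gives 11, Negotiate gives -5, Decline gives -8. Proposed Accept is best. ✓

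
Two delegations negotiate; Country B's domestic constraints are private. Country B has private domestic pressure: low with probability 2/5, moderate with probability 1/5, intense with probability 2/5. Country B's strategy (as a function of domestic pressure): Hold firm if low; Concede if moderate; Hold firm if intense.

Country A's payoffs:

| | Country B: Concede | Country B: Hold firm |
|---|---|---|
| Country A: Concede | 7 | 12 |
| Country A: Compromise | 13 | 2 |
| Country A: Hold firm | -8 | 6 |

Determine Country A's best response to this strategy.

Concede

E[Concede] = 2/5·(12) + 1/5·(7) + 2/5·(12) = 11
E[Compromise] = 2/5·(2) + 1/5·(13) + 2/5·(2) = 21/5
E[Hold firm] = 2/5·(6) + 1/5·(-8) + 2/5·(6) = 16/5
Best response: Concede (11 is the largest).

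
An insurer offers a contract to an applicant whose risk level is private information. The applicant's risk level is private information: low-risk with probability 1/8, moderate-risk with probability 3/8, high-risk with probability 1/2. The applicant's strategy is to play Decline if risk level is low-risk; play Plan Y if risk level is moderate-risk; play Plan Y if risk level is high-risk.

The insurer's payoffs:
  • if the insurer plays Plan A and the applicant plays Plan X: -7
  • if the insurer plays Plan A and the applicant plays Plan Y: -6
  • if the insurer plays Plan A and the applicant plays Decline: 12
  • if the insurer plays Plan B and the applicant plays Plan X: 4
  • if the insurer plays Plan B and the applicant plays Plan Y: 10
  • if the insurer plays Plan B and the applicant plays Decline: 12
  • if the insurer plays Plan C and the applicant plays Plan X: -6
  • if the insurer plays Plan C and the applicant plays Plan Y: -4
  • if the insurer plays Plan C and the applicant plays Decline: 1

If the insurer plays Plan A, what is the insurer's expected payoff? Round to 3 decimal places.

Take the expectation over the applicant's risk level, weighting each type's action by its prior probability.
E[Plan A] = 1/8·12 + 3/8·(-6) + 1/2·(-6) = 3/2 + (-9/4) + (-3) = -15/4

-3.750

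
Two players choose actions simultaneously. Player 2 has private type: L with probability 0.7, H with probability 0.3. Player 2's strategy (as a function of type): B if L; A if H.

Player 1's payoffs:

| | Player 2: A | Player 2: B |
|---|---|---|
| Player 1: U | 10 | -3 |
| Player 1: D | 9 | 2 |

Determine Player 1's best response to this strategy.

E[U] = 0.7·(-3) + 0.3·(10) = 0.9
E[D] = 0.7·(2) + 0.3·(9) = 4.1
Best response: D (4.1 is the largest).

D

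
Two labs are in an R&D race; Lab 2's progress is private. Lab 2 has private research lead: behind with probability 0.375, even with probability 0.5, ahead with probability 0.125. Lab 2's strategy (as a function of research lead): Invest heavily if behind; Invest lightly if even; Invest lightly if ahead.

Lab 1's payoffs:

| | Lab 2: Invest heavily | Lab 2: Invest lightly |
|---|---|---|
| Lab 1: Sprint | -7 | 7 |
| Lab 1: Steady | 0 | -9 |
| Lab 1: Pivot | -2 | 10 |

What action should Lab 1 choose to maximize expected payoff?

E[Sprint] = 0.375·(-7) + 0.5·(7) + 0.125·(7) = 1.75
E[Steady] = 0.375·(0) + 0.5·(-9) + 0.125·(-9) = -5.625
E[Pivot] = 0.375·(-2) + 0.5·(10) + 0.125·(10) = 5.5
Best response: Pivot (5.5 is the largest).

Pivot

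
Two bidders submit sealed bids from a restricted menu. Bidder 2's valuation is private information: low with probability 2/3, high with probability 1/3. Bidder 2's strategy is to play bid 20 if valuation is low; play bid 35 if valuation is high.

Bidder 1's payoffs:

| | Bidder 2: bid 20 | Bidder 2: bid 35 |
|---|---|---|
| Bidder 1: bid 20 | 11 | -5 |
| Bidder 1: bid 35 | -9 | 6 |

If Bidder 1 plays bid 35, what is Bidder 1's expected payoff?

-4

E[bid 35] = 2/3·(-9) + 1/3·6 = (-6) + 2 = -4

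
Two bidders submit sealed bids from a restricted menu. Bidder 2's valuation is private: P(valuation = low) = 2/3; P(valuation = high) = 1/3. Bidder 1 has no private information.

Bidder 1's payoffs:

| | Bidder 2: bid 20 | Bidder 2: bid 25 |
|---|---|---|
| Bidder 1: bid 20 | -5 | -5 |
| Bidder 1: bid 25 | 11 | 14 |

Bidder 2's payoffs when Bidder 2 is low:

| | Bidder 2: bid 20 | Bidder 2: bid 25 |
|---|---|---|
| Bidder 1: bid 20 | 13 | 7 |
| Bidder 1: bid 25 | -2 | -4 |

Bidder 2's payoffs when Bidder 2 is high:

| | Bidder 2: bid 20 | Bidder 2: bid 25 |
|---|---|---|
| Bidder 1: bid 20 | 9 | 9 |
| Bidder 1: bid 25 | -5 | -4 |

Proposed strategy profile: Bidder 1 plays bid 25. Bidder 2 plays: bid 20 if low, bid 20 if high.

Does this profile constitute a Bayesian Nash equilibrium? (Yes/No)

Bidder 1 plays bid 25: E[bid 25] = 2/3·(11) + 1/3·(11) = 11; E[bid 20] = -5. Best-responding. ✓
Bidder 2 (valuation low), facing bid 25: bid 20 gives -2, bid 25 gives -4. Proposed bid 20 is best. ✓
Bidder 2 (valuation high), facing bid 25: bid 20 gives -5, bid 25 gives -4. Proposed bid 20 is not best — profitable deviation exists. ✗

No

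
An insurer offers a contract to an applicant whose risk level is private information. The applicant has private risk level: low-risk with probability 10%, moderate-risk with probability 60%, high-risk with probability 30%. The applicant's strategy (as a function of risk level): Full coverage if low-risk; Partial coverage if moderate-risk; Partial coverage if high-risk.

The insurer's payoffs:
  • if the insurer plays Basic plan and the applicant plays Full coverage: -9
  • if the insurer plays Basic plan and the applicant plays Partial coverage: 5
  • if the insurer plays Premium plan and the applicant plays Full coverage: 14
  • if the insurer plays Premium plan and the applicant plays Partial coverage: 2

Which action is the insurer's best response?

E[Basic plan] = 0.1·(-9) + 0.6·(5) + 0.3·(5) = 3.6
E[Premium plan] = 0.1·(14) + 0.6·(2) + 0.3·(2) = 3.2
Best response: Basic plan (3.6 is the largest).

Basic plan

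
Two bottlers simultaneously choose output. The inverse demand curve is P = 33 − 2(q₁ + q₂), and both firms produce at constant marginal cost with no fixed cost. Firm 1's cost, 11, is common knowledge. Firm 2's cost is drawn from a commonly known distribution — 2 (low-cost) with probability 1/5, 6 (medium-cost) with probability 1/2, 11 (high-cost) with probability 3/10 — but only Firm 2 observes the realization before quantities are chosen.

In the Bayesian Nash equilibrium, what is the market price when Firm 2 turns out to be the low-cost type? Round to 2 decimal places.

Type-c best response for Firm 2: q₂(c) = (33 − c)/4 − q₁/2.
Firm 1 maximizes expected profit; its first-order condition is 33 − 4q₁ − 2E[q₂] − 11 = 0.
Substituting E[q₂] and solving: E[c₂] = 6.7, so q₁ = (33 − 2·11 + 6.7)/6 = 2.95.
q₂(low-cost) = 6.275, so P = 33 − 2·(2.95 + 6.275) = 14.55.

14.55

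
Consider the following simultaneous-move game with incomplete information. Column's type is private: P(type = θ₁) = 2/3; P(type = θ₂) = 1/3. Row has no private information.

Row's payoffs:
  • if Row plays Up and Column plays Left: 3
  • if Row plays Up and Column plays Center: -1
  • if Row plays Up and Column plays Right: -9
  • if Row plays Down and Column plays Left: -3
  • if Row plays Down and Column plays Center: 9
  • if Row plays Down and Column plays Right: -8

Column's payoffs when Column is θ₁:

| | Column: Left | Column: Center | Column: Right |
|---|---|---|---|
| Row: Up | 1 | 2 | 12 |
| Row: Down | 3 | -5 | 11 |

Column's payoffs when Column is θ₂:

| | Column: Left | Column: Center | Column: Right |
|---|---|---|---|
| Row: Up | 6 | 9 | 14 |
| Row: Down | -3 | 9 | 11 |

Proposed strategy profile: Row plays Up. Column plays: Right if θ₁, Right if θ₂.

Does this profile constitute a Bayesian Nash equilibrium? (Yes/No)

No

A profile is a BNE iff every type of every player is best-responding given beliefs about the other side.
Row plays Up: E[Up] = 2/3·(-9) + 1/3·(-9) = -9; E[Down] = -8. Not best-responding. ✗
Column (type θ₁), facing Up: Left gives 1, Center gives 2, Right gives 12. Proposed Right is best. ✓
Column (type θ₂), facing Up: Left gives 6, Center gives 9, Right gives 14. Proposed Right is best. ✓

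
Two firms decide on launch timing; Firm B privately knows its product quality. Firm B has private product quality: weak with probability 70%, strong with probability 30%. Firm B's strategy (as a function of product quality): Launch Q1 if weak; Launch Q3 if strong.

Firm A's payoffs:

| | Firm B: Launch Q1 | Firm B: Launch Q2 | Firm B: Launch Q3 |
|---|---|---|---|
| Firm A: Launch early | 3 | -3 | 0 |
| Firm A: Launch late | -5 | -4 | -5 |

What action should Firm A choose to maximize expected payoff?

E[Launch early] = 0.7·(3) + 0.3·(0) = 2.1
E[Launch late] = 0.7·(-5) + 0.3·(-5) = -5
Best response: Launch early (2.1 is the largest).

Launch early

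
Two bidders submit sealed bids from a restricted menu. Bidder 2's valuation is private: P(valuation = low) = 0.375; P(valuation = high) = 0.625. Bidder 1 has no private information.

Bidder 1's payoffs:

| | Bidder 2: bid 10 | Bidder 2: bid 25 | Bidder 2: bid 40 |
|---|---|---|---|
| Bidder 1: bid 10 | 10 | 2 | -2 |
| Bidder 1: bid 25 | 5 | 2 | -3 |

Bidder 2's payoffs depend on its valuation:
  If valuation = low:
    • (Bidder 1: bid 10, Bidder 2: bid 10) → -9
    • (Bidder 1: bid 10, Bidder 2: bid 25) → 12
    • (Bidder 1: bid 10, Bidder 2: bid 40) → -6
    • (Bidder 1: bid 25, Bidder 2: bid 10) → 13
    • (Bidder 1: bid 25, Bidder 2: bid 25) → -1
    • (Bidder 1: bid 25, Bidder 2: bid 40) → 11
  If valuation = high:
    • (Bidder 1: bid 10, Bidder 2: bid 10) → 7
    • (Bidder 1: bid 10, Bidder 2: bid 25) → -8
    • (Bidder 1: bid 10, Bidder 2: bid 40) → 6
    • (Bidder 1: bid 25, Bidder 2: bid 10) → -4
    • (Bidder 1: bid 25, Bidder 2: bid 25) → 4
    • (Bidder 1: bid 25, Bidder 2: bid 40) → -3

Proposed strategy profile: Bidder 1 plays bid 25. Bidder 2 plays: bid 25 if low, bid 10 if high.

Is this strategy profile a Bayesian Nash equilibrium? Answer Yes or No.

Bidder 1 plays bid 25: E[bid 25] = 0.375·(2) + 0.625·(5) = 3.875; E[bid 10] = 7. Not best-responding. ✗
Bidder 2 (valuation low), facing bid 25: bid 10 gives 13, bid 25 gives -1, bid 40 gives 11. Proposed bid 25 is not best — profitable deviation exists. ✗
Bidder 2 (valuation high), facing bid 25: bid 10 gives -4, bid 25 gives 4, bid 40 gives -3. Proposed bid 10 is not best — profitable deviation exists. ✗

No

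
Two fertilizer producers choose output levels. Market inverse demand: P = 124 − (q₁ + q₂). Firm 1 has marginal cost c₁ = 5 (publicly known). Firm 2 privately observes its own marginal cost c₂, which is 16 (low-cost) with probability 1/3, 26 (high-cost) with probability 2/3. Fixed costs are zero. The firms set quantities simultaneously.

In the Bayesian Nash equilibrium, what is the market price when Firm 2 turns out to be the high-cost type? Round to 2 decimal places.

Firm 2 with cost c maximizes (124 − (q₁+q₂) − c)·q₂, giving q₂(c) = (124 − c − q₁)/2.
E[c₂] = 1/3·16 + 2/3·26 = 22.6667
Firm 1's FOC against E[q₂] yields q₁ = (124 − 2·5 + E[c₂])/3 = (124 − 10 + 22.6667)/3 = 45.5556.
q₂(high-cost) = 26.2222, so P = 124 − (45.5556 + 26.2222) = 52.2222.

52.22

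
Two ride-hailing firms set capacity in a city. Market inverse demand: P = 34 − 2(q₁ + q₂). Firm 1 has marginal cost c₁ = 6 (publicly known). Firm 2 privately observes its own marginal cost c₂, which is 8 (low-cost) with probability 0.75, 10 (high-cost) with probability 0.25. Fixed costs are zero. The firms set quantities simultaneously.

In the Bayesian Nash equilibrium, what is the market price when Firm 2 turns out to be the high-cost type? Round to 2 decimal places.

16.92

Type-c best response for Firm 2: q₂(c) = (34 − c)/4 − q₁/2.
Firm 1 maximizes expected profit; its first-order condition is 34 − 4q₁ − 2E[q₂] − 6 = 0.
Substituting E[q₂] and solving: E[c₂] = 8.5, so q₁ = (34 − 2·6 + 8.5)/6 = 5.08333.
q₂(high-cost) = 3.45833, so P = 34 − 2·(5.08333 + 3.45833) = 16.9167.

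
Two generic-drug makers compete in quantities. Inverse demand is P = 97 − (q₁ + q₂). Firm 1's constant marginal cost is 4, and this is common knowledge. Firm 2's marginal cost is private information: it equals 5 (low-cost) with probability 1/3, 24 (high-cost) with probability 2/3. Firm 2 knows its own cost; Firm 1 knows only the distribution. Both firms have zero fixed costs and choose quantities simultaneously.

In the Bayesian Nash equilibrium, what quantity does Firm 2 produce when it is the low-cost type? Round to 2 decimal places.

28.22

Type-c best response for Firm 2: q₂(c) = (97 − c)/2 − q₁/2.
Firm 1 maximizes expected profit; its first-order condition is 97 − 2q₁ − E[q₂] − 4 = 0.
Substituting E[q₂] and solving: E[c₂] = 17.6667, so q₁ = (97 − 2·4 + 17.6667)/3 = 35.5556.
q₂(low-cost) = (97 − 5 − 35.5556)/2 = 28.2222.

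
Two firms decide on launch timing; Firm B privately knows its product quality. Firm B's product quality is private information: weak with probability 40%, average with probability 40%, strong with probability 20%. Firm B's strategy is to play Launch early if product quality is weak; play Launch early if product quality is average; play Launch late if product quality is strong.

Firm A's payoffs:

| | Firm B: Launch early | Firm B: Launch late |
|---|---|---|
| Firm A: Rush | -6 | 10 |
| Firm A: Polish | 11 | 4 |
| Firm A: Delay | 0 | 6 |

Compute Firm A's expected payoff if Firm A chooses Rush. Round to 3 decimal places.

E[Rush] = 0.4·(-6) + 0.4·(-6) + 0.2·10 = (-2.4) + (-2.4) + 2 = -2.8

-2.800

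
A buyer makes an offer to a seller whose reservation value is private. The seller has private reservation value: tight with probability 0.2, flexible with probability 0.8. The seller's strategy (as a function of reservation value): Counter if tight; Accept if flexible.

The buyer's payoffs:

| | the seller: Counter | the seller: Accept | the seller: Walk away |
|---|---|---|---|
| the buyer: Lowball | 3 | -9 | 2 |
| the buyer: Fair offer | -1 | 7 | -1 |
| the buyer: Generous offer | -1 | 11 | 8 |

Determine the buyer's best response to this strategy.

E[Lowball] = 0.2·(3) + 0.8·(-9) = -6.6
E[Fair offer] = 0.2·(-1) + 0.8·(7) = 5.4
E[Generous offer] = 0.2·(-1) + 0.8·(11) = 8.6
Best response: Generous offer (8.6 is the largest).

Generous offer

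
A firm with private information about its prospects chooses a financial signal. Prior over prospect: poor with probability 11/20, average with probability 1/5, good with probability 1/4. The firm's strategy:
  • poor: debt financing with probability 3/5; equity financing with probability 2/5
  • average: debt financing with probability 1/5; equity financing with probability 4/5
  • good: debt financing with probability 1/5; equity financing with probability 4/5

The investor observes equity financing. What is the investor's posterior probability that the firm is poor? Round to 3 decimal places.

0.379

P(equity financing) = (11/20)·(2/5) + (1/5)·(4/5) + (1/4)·(4/5) = 29/50
P(poor | equity financing) = ((11/20)·(2/5)) / (29/50) = (11/50) / (29/50) = 11/29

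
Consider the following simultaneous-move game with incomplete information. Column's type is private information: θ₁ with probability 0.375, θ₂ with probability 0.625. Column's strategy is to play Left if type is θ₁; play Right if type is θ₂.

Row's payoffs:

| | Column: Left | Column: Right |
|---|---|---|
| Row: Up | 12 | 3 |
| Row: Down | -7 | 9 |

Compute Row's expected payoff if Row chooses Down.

3

E[Down] = 0.375·(-7) + 0.625·9 = (-2.625) + 5.625 = 3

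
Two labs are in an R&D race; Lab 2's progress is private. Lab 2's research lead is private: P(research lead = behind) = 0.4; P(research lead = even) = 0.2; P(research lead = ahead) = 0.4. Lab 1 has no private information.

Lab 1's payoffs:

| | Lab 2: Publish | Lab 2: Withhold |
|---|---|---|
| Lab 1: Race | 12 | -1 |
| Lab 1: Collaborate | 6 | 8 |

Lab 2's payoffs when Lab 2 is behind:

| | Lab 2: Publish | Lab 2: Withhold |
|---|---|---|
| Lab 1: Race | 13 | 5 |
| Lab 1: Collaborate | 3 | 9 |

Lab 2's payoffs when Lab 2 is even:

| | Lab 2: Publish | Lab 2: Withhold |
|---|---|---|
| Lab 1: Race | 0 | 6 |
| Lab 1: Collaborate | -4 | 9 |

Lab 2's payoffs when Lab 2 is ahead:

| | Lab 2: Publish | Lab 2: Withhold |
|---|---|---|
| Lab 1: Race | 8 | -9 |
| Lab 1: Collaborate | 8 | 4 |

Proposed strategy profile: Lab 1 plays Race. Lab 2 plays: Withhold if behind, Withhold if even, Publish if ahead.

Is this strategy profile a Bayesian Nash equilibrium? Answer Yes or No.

No

A profile is a BNE iff every type of every player is best-responding given beliefs about the other side.
Lab 1 plays Race: E[Race] = 0.4·(-1) + 0.2·(-1) + 0.4·(12) = 4.2; E[Collaborate] = 7.2. Not best-responding. ✗
Lab 2 (research lead behind), facing Race: Publish gives 13, Withhold gives 5. Proposed Withhold is not best — profitable deviation exists. ✗
Lab 2 (research lead even), facing Race: Publish gives 0, Withhold gives 6. Proposed Withhold is best. ✓
Lab 2 (research lead ahead), facing Race: Publish gives 8, Withhold gives -9. Proposed Publish is best. ✓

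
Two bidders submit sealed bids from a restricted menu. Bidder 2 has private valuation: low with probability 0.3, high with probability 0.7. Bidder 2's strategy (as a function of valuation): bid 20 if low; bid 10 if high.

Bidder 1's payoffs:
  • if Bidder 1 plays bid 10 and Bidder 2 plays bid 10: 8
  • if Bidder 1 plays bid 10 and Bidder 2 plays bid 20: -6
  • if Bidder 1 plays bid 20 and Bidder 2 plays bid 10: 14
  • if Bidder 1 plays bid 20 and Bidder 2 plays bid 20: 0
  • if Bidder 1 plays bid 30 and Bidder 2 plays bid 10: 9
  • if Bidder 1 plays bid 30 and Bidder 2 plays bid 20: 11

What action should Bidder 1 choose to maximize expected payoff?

bid 20

E[bid 10] = 0.3·(-6) + 0.7·(8) = 3.8
E[bid 20] = 0.3·(0) + 0.7·(14) = 9.8
E[bid 30] = 0.3·(11) + 0.7·(9) = 9.6
Best response: bid 20 (9.8 is the largest).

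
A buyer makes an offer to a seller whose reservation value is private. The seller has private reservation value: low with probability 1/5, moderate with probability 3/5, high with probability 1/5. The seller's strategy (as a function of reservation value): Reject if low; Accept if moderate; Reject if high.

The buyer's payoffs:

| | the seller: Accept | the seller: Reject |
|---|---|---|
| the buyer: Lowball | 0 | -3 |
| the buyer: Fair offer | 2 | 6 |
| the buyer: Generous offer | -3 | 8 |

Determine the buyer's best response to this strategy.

Fair offer

E[Lowball] = 1/5·(-3) + 3/5·(0) + 1/5·(-3) = -6/5
E[Fair offer] = 1/5·(6) + 3/5·(2) + 1/5·(6) = 18/5
E[Generous offer] = 1/5·(8) + 3/5·(-3) + 1/5·(8) = 7/5
Best response: Fair offer (18/5 is the largest).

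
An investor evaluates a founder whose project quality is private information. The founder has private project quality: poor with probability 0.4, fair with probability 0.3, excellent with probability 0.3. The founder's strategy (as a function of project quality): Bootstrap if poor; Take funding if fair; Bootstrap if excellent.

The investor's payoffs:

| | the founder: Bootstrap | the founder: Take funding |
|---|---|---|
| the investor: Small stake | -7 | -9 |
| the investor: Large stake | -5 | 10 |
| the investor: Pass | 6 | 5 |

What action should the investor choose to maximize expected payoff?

Pass

Compute the investor's expected payoff for each action, taking the expectation over the founder's type.
E[Small stake] = 0.4·(-7) + 0.3·(-9) + 0.3·(-7) = -7.6
E[Large stake] = 0.4·(-5) + 0.3·(10) + 0.3·(-5) = -0.5
E[Pass] = 0.4·(6) + 0.3·(5) + 0.3·(6) = 5.7
Best response: Pass (5.7 is the largest).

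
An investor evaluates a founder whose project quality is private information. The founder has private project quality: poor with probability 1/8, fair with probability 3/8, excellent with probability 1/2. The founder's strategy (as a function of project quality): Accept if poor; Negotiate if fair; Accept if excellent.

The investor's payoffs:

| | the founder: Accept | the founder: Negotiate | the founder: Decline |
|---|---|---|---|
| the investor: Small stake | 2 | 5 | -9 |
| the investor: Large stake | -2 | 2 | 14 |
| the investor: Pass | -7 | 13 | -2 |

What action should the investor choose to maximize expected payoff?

Small stake

E[Small stake] = 1/8·(2) + 3/8·(5) + 1/2·(2) = 25/8
E[Large stake] = 1/8·(-2) + 3/8·(2) + 1/2·(-2) = -1/2
E[Pass] = 1/8·(-7) + 3/8·(13) + 1/2·(-7) = 1/2
Best response: Small stake (25/8 is the largest).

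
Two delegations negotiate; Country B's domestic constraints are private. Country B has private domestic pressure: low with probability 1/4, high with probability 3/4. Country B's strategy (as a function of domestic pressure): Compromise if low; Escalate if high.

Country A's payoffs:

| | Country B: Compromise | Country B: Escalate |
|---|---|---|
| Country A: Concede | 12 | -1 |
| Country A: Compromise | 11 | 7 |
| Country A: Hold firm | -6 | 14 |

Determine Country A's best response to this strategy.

Hold firm

E[Concede] = 1/4·(12) + 3/4·(-1) = 9/4
E[Compromise] = 1/4·(11) + 3/4·(7) = 8
E[Hold firm] = 1/4·(-6) + 3/4·(14) = 9
Best response: Hold firm (9 is the largest).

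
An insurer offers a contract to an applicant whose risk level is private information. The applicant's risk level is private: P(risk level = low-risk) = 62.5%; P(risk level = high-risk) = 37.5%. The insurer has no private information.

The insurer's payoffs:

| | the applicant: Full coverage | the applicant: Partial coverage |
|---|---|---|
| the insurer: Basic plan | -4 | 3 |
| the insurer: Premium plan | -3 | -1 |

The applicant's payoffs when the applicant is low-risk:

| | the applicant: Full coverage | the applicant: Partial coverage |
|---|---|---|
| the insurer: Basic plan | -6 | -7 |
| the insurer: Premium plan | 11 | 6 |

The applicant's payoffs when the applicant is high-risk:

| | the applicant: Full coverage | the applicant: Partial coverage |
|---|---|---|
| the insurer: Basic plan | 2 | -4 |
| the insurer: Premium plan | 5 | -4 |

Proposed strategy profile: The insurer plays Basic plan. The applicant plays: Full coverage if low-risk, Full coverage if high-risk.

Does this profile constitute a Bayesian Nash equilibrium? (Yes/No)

No

A profile is a BNE iff every type of every player is best-responding given beliefs about the other side.
The insurer plays Basic plan: E[Basic plan] = 0.625·(-4) + 0.375·(-4) = -4; E[Premium plan] = -3. Not best-responding. ✗
The applicant (risk level low-risk), facing Basic plan: Full coverage gives -6, Partial coverage gives -7. Proposed Full coverage is best. ✓
The applicant (risk level high-risk), facing Basic plan: Full coverage gives 2, Partial coverage gives -4. Proposed Full coverage is best. ✓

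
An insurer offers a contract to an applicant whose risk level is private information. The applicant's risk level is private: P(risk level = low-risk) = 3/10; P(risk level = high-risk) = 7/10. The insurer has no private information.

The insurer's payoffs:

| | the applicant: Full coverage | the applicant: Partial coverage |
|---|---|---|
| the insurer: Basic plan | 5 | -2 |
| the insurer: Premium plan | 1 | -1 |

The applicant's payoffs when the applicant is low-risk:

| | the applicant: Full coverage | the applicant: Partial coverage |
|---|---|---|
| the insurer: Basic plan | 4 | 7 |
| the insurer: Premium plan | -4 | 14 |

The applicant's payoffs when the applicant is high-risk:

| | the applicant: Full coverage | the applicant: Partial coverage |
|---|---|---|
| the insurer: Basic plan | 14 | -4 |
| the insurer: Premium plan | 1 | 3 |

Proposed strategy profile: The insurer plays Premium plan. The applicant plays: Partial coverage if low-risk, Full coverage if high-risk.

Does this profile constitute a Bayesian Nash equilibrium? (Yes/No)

The insurer plays Premium plan: E[Premium plan] = 3/10·(-1) + 7/10·(1) = 2/5; E[Basic plan] = 29/10. Not best-responding. ✗
The applicant (risk level low-risk), facing Premium plan: Full coverage gives -4, Partial coverage gives 14. Proposed Partial coverage is best. ✓
The applicant (risk level high-risk), facing Premium plan: Full coverage gives 1, Partial coverage gives 3. Proposed Full coverage is not best — profitable deviation exists. ✗

No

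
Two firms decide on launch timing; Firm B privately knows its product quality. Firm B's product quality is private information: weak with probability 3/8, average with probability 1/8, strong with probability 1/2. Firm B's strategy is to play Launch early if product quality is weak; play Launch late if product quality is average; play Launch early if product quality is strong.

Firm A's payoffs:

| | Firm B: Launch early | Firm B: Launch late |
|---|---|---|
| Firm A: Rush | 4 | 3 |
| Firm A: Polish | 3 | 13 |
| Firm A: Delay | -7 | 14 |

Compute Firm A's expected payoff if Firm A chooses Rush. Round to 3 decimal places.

3.875

E[Rush] = 3/8·4 + 1/8·3 + 1/2·4 = 3/2 + 3/8 + 2 = 31/8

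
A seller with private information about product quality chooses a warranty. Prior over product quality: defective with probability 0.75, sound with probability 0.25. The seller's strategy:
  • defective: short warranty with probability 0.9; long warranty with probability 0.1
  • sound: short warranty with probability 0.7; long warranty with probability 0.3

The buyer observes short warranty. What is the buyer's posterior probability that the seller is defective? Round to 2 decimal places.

0.79

P(short warranty) = 0.75·0.9 + 0.25·0.7 = 0.85
P(defective | short warranty) = (0.75·0.9) / 0.85 = 0.675 / 0.85 = 0.794118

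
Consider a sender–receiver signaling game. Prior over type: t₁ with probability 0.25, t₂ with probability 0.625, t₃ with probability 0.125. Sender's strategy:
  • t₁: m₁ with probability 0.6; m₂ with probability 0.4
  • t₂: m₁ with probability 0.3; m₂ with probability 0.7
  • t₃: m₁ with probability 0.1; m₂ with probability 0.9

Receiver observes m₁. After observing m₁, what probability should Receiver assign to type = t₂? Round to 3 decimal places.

Apply Bayes' rule using the sender's strategy as the likelihood.
P(m₁) = 0.25·0.6 + 0.625·0.3 + 0.125·0.1 = 0.35
P(t₂ | m₁) = (0.625·0.3) / 0.35 = 0.1875 / 0.35 = 0.535714

0.536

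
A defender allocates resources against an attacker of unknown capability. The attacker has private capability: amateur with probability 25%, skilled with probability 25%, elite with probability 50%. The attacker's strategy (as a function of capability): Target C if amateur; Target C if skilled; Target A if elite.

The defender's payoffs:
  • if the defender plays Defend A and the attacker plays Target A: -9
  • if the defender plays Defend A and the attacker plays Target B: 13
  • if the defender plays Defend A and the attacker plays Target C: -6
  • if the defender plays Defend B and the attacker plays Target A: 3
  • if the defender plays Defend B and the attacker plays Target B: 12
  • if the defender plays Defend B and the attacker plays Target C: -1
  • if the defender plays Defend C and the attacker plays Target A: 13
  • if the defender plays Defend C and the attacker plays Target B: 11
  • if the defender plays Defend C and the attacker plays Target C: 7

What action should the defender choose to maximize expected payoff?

Defend C

E[Defend A] = 0.25·(-6) + 0.25·(-6) + 0.5·(-9) = -7.5
E[Defend B] = 0.25·(-1) + 0.25·(-1) + 0.5·(3) = 1
E[Defend C] = 0.25·(7) + 0.25·(7) + 0.5·(13) = 10
Best response: Defend C (10 is the largest).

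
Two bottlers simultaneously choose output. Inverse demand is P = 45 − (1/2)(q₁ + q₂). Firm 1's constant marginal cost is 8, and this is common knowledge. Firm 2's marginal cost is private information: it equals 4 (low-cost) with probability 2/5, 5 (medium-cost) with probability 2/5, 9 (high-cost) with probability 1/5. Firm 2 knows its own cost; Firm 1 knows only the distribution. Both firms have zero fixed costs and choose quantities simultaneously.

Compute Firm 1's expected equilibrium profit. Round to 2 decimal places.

Each type of Firm 2 best-responds to q₁; Firm 1 best-responds to the expected q₂ over Firm 2's types.
Firm 2 with cost c maximizes (45 − (1/2)(q₁+q₂) − c)·q₂, giving q₂(c) = (45 − c − (1/2)q₁).
E[c₂] = 2/5·4 + 2/5·5 + 1/5·9 = 5.4
Firm 1's FOC against E[q₂] yields q₁ = (45 − 2·8 + E[c₂])/(3/2) = (45 − 16 + 5.4)/(3/2) = 22.9333.
E[P] = 45 − (1/2)·(q₁ + E[q₂]) = 19.4667; Firm 1's expected profit = (E[P] − 8)·q₁ = (19.4667 − 8)·22.9333 = 262.969.

262.97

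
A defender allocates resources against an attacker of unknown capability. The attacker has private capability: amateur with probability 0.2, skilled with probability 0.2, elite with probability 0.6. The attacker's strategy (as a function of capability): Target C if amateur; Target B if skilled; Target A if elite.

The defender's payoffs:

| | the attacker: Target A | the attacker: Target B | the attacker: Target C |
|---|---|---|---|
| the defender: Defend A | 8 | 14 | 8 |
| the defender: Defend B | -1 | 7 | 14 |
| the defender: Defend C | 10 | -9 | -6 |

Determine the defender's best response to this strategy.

E[Defend A] = 0.2·(8) + 0.2·(14) + 0.6·(8) = 9.2
E[Defend B] = 0.2·(14) + 0.2·(7) + 0.6·(-1) = 3.6
E[Defend C] = 0.2·(-6) + 0.2·(-9) + 0.6·(10) = 3
Best response: Defend A (9.2 is the largest).

Defend A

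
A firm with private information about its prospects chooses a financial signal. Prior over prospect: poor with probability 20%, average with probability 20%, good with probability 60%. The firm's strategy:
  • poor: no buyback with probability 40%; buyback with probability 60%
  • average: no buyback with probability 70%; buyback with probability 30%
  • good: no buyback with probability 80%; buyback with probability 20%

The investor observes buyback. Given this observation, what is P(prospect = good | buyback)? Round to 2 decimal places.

P(buyback) = 0.2·0.6 + 0.2·0.3 + 0.6·0.2 = 0.3
P(good | buyback) = (0.6·0.2) / 0.3 = 0.12 / 0.3 = 0.4

0.40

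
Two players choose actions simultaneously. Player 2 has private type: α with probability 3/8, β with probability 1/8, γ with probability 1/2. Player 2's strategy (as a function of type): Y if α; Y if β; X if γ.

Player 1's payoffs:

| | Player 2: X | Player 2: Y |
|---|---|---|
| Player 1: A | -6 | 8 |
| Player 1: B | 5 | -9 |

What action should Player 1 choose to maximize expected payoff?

A

E[A] = 3/8·(8) + 1/8·(8) + 1/2·(-6) = 1
E[B] = 3/8·(-9) + 1/8·(-9) + 1/2·(5) = -2
Best response: A (1 is the largest).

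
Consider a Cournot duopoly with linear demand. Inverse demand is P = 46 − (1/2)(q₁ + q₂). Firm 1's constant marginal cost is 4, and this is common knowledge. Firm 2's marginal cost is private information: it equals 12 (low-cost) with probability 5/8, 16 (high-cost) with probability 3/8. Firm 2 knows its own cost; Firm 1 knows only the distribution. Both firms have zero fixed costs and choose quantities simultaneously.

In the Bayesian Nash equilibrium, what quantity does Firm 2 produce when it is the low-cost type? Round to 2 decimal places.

Each type of Firm 2 best-responds to q₁; Firm 1 best-responds to the expected q₂ over Firm 2's types.
Firm 2 with cost c maximizes (46 − (1/2)(q₁+q₂) − c)·q₂, giving q₂(c) = (46 − c − (1/2)q₁).
E[c₂] = 5/8·12 + 3/8·16 = 13.5
Firm 1's FOC against E[q₂] yields q₁ = (46 − 2·4 + E[c₂])/(3/2) = (46 − 8 + 13.5)/(3/2) = 34.3333.
q₂(low-cost) = (46 − 12 − (1/2)·34.3333) = 16.8333.

16.83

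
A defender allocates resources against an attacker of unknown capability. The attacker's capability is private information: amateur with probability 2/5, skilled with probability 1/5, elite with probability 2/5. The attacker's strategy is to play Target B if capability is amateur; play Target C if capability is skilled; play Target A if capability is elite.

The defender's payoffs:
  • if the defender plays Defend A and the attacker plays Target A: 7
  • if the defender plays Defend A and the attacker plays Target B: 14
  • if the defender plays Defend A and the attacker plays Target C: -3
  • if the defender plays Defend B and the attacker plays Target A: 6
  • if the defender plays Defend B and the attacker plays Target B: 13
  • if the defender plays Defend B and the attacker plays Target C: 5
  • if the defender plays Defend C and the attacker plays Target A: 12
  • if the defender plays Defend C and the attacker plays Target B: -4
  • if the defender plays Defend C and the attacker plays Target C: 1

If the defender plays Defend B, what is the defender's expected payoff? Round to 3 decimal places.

8.600

E[Defend B] = 2/5·13 + 1/5·5 + 2/5·6 = 26/5 + 1 + 12/5 = 43/5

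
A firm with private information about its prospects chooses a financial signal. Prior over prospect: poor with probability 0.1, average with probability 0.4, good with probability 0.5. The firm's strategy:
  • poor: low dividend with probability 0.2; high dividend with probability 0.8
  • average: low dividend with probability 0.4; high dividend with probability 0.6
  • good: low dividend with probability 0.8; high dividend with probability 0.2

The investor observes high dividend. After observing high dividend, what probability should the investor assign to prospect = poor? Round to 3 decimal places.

Apply Bayes' rule using the sender's strategy as the likelihood.
P(high dividend) = 0.1·0.8 + 0.4·0.6 + 0.5·0.2 = 0.42
P(poor | high dividend) = (0.1·0.8) / 0.42 = 0.08 / 0.42 = 0.190476

0.190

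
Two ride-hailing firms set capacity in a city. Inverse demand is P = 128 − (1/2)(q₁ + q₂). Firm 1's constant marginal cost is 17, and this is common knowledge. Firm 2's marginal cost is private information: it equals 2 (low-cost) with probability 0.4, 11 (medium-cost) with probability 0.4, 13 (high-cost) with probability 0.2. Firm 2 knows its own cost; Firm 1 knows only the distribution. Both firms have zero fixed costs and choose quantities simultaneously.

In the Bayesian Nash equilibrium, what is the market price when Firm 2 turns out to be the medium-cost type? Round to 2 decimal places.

Firm 2 with cost c maximizes (128 − (1/2)(q₁+q₂) − c)·q₂, giving q₂(c) = (128 − c − (1/2)q₁).
E[c₂] = 0.4·2 + 0.4·11 + 0.2·13 = 7.8
Firm 1's FOC against E[q₂] yields q₁ = (128 − 2·17 + E[c₂])/(3/2) = (128 − 34 + 7.8)/(3/2) = 67.8667.
q₂(medium-cost) = 83.0667, so P = 128 − (1/2)·(67.8667 + 83.0667) = 52.5333.

52.53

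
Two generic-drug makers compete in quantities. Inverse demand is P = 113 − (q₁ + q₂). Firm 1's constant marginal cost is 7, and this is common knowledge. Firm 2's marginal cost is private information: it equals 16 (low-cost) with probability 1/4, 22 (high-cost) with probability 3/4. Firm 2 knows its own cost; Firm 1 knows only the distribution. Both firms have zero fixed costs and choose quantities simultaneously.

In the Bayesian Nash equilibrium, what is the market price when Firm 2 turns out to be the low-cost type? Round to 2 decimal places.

Type-c best response for Firm 2: q₂(c) = (113 − c)/2 − q₁/2.
Firm 1 maximizes expected profit; its first-order condition is 113 − 2q₁ − E[q₂] − 7 = 0.
Substituting E[q₂] and solving: E[c₂] = 20.5, so q₁ = (113 − 2·7 + 20.5)/3 = 39.8333.
q₂(low-cost) = 28.5833, so P = 113 − (39.8333 + 28.5833) = 44.5833.

44.58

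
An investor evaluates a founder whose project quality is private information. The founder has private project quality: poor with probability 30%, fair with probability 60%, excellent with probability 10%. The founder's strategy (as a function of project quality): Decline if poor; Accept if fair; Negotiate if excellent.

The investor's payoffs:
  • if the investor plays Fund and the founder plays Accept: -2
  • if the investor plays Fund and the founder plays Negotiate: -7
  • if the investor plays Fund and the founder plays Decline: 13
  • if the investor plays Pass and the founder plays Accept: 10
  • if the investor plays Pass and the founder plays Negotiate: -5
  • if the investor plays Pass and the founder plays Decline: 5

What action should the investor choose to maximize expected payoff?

E[Fund] = 0.3·(13) + 0.6·(-2) + 0.1·(-7) = 2
E[Pass] = 0.3·(5) + 0.6·(10) + 0.1·(-5) = 7
Best response: Pass (7 is the largest).

Pass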